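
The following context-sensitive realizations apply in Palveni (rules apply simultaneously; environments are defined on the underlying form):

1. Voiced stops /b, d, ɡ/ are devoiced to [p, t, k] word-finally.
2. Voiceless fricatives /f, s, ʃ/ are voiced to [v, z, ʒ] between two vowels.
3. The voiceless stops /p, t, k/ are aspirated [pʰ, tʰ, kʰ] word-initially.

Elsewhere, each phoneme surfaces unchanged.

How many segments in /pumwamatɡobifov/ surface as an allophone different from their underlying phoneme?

Segments that undergo a rule: /p/ → [pʰ] (rule 3); /f/ → [v] (rule 2).
All other segments surface unchanged.

2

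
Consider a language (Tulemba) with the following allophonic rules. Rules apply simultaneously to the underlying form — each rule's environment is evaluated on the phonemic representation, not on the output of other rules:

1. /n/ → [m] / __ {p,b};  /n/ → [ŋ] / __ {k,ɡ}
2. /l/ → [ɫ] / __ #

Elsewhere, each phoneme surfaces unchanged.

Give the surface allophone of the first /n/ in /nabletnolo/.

/n/ — word-initial; rule 1 does not apply here → [n].

[n]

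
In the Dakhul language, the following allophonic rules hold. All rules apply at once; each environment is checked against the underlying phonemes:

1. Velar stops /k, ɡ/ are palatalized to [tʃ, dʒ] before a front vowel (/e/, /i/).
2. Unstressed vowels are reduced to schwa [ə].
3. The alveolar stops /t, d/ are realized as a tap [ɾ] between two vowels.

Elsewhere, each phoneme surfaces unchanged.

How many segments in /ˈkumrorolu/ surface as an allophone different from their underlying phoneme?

3

Segments that undergo a rule: /o/ → [ə] (rule 2); /o/ → [ə] (rule 2); /u/ → [ə] (rule 2).
All other segments surface unchanged.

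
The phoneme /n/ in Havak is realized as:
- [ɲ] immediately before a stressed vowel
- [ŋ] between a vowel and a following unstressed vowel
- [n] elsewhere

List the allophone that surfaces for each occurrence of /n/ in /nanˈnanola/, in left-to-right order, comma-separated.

Occurrence 1 (position 1): no conditioning environment matches → elsewhere allophone [n].
Occurrence 2 (position 3): no conditioning environment matches → elsewhere allophone [n].
Occurrence 3 (position 4): immediately before a stressed vowel → [ɲ].
Occurrence 4 (position 6): between a vowel and a following unstressed vowel → [ŋ].

[n], [n], [ɲ], [ŋ]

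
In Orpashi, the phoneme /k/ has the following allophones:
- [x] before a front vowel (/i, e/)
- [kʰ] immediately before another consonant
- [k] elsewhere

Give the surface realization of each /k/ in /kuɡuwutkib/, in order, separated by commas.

[k], [x]

Occurrence 1 (position 1): no conditioning environment matches → elsewhere allophone [k].
Occurrence 2 (position 8): before a front vowel (/i, e/) → [x].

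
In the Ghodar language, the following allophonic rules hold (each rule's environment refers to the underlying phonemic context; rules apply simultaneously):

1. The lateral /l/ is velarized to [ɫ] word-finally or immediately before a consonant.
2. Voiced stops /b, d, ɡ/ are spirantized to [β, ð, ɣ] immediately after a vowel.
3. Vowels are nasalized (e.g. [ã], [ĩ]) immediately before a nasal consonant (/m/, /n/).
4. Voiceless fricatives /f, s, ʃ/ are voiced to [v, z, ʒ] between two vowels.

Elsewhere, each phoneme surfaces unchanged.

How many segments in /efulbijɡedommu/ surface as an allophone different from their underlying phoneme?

4

Segments that undergo a rule: /f/ → [v] (rule 4); /l/ → [ɫ] (rule 1); /d/ → [ð] (rule 2); /o/ → [õ] (rule 3).
All other segments surface unchanged.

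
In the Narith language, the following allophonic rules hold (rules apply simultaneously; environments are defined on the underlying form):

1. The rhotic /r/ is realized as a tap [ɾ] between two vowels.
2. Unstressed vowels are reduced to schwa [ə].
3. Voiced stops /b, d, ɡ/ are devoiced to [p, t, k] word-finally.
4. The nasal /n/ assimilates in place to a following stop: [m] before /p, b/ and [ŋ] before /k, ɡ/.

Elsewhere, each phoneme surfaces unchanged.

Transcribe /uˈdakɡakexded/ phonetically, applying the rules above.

Rule 2 applies to /u/ (word-initial: in an unstressed syllable) → [ə].
/d/ (between /u/ and /a/): rule 3 targets it, but not word-finally → unchanged [d].
/a/ (between /d/ and /k/) fails the environment for rule 2, so it stays [a].
/k/ (between /a/ and /ɡ/): no rule targets it → [k].
/ɡ/ (between /k/ and /a/): rule 3 targets it, but not word-finally → unchanged [ɡ].
/a/ — between /ɡ/ and /k/, in an unstressed syllable — surfaces as [ə] (rule 2).
/k/ (between /a/ and /e/): no rule targets it → [k].
/e/ — between /k/ and /x/, in an unstressed syllable — surfaces as [ə] (rule 2).
/x/ — not in any rule's target class → [x].
/d/ (between /x/ and /e/) fails the environment for rule 3, so it stays [d].
/e/ (between /d/ and /d/) occurs in an unstressed syllable → [ə] by rule 2.
/d/ meets the environment for rule 3 (word-finally) → [t].

[əˈdakɡəkəxdət]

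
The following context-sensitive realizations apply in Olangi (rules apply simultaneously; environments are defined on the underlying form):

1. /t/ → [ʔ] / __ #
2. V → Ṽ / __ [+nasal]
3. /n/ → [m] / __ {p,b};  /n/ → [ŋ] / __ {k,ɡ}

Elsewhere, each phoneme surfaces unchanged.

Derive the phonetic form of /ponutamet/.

/p/ (word-initial) is unaffected → [p].
/o/ — between /p/ and /n/, before a nasal consonant — surfaces as [õ] (rule 2).
/n/ — between /o/ and /u/; rule 3 does not apply here → [n].
/u/ — between /n/ and /t/; rule 2 does not apply here → [u].
/t/ — between /u/ and /a/; rule 1 does not apply here → [t].
/a/ meets the environment for rule 2 (before a nasal consonant) → [ã].
/m/ (between /a/ and /e/) is unaffected → [m].
/e/ (between /m/ and /t/): rule 2 targets it, but not before a nasal consonant → unchanged [e].
/t/ (word-final) occurs word-finally → [ʔ] by rule 1.

[põnutãmeʔ]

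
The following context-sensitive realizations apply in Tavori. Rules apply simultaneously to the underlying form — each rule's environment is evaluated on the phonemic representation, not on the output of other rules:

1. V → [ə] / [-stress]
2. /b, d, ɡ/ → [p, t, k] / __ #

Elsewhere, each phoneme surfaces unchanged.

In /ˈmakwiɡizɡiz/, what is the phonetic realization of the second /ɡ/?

[ɡ]

/ɡ/ — between /z/ and /i/; rule 2 does not apply here → [ɡ].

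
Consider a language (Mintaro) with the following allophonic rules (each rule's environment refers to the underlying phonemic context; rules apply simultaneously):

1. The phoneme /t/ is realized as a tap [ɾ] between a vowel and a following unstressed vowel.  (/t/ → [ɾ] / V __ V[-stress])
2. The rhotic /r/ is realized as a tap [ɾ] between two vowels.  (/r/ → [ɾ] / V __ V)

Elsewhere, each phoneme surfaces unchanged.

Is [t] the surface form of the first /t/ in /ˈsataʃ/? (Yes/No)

Rule 1 applies to /t/ (between /a/ and /a/: between a vowel and a following unstressed vowel) → [ɾ].
The actual realization is [ɾ], not [t].

No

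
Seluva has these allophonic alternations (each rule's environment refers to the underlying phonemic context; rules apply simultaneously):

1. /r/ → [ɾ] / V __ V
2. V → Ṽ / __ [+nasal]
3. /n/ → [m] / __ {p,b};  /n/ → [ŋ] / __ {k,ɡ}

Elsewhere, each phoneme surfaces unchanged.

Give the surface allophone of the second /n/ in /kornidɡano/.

/n/ — between /a/ and /o/; rule 3 does not apply here → [n].

[n]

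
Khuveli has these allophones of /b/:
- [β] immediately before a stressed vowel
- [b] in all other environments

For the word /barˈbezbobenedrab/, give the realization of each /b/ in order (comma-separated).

[b], [β], [b], [b], [b]

Occurrence 1 (position 1): no conditioning environment matches → elsewhere allophone [b].
Occurrence 2 (position 4): immediately before a stressed vowel → [β].
Occurrence 3 (position 7): no conditioning environment matches → elsewhere allophone [b].
Occurrence 4 (position 9): no conditioning environment matches → elsewhere allophone [b].
Occurrence 5 (position 16): no conditioning environment matches → elsewhere allophone [b].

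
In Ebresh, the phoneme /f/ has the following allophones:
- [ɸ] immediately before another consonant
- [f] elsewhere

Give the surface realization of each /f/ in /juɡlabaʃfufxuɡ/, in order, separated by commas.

[f], [ɸ]

Occurrence 1 (position 9): no conditioning environment matches → elsewhere allophone [f].
Occurrence 2 (position 11): immediately before another consonant → [ɸ].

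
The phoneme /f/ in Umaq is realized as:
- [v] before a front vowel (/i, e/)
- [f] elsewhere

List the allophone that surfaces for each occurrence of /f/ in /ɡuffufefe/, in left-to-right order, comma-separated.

[f], [f], [v], [v]

Occurrence 1 (position 3): no conditioning environment matches → elsewhere allophone [f].
Occurrence 2 (position 4): no conditioning environment matches → elsewhere allophone [f].
Occurrence 3 (position 6): before a front vowel (/i, e/) → [v].
Occurrence 4 (position 8): before a front vowel (/i, e/) → [v].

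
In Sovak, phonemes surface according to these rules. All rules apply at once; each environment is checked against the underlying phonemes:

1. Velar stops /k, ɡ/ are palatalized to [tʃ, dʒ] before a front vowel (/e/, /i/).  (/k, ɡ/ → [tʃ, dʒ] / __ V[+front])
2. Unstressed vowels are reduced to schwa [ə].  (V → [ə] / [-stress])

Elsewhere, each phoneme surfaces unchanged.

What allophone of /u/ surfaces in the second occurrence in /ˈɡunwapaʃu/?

[ə]

/u/ (word-final): in an unstressed syllable, so rule 2 applies → [ə].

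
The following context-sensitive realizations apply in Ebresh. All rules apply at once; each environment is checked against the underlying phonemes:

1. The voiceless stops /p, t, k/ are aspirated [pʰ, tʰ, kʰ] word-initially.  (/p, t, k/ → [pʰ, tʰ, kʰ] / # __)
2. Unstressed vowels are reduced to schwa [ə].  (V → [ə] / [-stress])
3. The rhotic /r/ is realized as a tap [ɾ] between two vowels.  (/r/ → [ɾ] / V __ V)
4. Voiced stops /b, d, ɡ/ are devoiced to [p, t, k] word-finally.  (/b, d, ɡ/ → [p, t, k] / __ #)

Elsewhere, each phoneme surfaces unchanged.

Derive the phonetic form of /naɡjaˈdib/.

[nəɡjəˈdip]

/a/ — between /n/ and /ɡ/, in an unstressed syllable — surfaces as [ə] (rule 2).
/ɡ/ (between /a/ and /j/): rule 4 targets it, but not word-finally → unchanged [ɡ].
/a/ (between /j/ and /d/) occurs in an unstressed syllable → [ə] by rule 2.
/d/ (between /a/ and /i/) is in the target of rule 4 but the environment (word-finally) is not met → [d].
/i/ (between /d/ and /b/) fails the environment for rule 2, so it stays [i].
/b/ (word-final): word-finally, so rule 4 applies → [p].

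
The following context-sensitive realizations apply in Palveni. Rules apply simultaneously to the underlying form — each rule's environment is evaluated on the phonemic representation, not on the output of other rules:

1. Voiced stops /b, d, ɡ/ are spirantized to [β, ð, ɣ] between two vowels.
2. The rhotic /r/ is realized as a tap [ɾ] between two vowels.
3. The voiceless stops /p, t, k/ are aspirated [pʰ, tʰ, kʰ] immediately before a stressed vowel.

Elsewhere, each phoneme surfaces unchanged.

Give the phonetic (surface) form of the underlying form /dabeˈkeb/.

/d/ (word-initial): rule 1 targets it, but not between two vowels → unchanged [d].
/a/ stays [a].
/b/ meets the environment for rule 1 (between two vowels) → [β].
/e/ stays [e].
/k/ — between /e/ and /e/, immediately before a stressed vowel — surfaces as [kʰ] (rule 3).
/e/ (between /k/ and /b/): no rule targets it → [e].
/b/ (word-final): rule 1 targets it, but not between two vowels → unchanged [b].

[daβeˈkʰeb]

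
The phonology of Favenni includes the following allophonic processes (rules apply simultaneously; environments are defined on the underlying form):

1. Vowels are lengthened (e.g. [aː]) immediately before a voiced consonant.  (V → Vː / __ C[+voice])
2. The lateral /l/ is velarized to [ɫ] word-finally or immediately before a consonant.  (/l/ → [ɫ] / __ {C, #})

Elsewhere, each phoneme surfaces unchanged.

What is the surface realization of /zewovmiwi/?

[zeːwoːvmiːwi]

/z/ — not in any rule's target class → [z].
/e/ meets the environment for rule 1 (before a voiced consonant) → [eː].
/w/ (between /e/ and /o/): no rule targets it → [w].
/o/ — between /w/ and /v/, before a voiced consonant — surfaces as [oː] (rule 1).
/v/ (between /o/ and /m/) is unaffected → [v].
/m/ stays [m].
/i/ (between /m/ and /w/): before a voiced consonant, so rule 1 applies → [iː].
/w/ (between /i/ and /i/) is unaffected → [w].
/i/ — word-final; rule 1 does not apply here → [i].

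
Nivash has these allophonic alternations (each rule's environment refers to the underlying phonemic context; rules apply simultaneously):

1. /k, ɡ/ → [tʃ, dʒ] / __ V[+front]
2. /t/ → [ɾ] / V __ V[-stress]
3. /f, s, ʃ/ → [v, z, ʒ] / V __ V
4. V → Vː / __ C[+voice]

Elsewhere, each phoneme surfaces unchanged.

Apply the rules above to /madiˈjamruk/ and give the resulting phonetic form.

[maːdiːˈjaːmruk]

/a/ meets the environment for rule 4 (before a voiced consonant) → [aː].
/i/ meets the environment for rule 4 (before a voiced consonant) → [iː].
Rule 4 applies to /a/ (between /j/ and /m/: before a voiced consonant) → [aː].
/u/ (between /r/ and /k/) fails the environment for rule 4, so it stays [u].
/k/ — word-final; rule 1 does not apply here → [k].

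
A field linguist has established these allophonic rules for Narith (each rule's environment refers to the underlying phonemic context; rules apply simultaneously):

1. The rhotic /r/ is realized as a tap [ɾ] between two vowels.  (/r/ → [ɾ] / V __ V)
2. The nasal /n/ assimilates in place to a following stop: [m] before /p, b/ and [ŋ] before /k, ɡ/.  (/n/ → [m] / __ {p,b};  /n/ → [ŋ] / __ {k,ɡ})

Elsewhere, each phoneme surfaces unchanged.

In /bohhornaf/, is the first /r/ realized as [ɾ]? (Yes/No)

/r/ (between /o/ and /n/) fails the environment for rule 1, so it stays [r].
The actual realization is [r], not [ɾ].

No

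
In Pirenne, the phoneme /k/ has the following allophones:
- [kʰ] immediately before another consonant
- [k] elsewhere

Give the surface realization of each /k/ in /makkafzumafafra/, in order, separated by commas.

[kʰ], [k]

Occurrence 1 (position 3): immediately before another consonant → [kʰ].
Occurrence 2 (position 4): no conditioning environment matches → elsewhere allophone [k].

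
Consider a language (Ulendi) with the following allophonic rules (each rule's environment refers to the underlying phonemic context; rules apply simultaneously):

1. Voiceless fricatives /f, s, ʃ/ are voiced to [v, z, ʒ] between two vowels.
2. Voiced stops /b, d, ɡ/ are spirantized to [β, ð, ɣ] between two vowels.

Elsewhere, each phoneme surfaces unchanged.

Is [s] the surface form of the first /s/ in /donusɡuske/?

Yes

/s/ (between /u/ and /ɡ/): rule 1 targets it, but not between two vowels → unchanged [s].
The actual realization is [s], which matches [s].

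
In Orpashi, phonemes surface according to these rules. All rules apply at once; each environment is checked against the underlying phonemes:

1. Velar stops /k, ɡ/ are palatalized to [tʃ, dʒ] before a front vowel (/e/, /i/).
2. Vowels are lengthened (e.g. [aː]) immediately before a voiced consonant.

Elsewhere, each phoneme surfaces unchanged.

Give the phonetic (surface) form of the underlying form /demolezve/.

[deːmoːleːzve]

/d/ (word-initial): no rule targets it → [d].
/e/ (between /d/ and /m/): before a voiced consonant, so rule 2 applies → [eː].
/m/ — not in any rule's target class → [m].
/o/ (between /m/ and /l/) occurs before a voiced consonant → [oː] by rule 2.
/l/ — not in any rule's target class → [l].
/e/ meets the environment for rule 2 (before a voiced consonant) → [eː].
/z/ (between /e/ and /v/) is unaffected → [z].
/v/ — not in any rule's target class → [v].
/e/ — word-final; rule 2 does not apply here → [e].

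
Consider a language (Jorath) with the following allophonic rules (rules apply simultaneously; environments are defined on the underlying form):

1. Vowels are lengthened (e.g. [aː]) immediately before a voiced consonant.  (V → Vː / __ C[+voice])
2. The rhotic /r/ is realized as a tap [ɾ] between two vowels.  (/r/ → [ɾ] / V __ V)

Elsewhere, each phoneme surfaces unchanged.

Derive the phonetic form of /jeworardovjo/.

/j/ stays [j].
/e/ — between /j/ and /w/, before a voiced consonant — surfaces as [eː] (rule 1).
/w/ (between /e/ and /o/): no rule targets it → [w].
/o/ (between /w/ and /r/) occurs before a voiced consonant → [oː] by rule 1.
/r/ — between /o/ and /a/, between two vowels — surfaces as [ɾ] (rule 2).
/a/ — between /r/ and /r/, before a voiced consonant — surfaces as [aː] (rule 1).
/r/ (between /a/ and /d/) is in the target of rule 2 but the environment (between two vowels) is not met → [r].
/d/ — not in any rule's target class → [d].
/o/ — between /d/ and /v/, before a voiced consonant — surfaces as [oː] (rule 1).
/v/ (between /o/ and /j/) is unaffected → [v].
/j/ — not in any rule's target class → [j].
/o/ — word-final; rule 1 does not apply here → [o].

[jeːwoːɾaːrdoːvjo]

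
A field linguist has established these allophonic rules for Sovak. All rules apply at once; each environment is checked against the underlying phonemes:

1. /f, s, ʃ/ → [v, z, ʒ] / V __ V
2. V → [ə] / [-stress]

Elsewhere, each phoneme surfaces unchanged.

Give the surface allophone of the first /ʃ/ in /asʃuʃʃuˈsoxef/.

[ʃ]

/ʃ/ — between /s/ and /u/; rule 1 does not apply here → [ʃ].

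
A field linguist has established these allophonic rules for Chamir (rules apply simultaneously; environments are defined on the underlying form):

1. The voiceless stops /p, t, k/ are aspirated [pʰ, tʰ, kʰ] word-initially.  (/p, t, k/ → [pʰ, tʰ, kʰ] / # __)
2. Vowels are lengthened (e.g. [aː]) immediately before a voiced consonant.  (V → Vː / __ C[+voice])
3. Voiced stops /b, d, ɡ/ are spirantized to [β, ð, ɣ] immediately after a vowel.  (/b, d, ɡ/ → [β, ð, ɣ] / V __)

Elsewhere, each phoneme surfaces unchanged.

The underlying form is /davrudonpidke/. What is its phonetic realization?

[daːvruːðoːnpiːðke]

/d/ (word-initial): rule 3 targets it, but not immediately after a vowel → unchanged [d].
/a/ — between /d/ and /v/, before a voiced consonant — surfaces as [aː] (rule 2).
/v/ (between /a/ and /r/): no rule targets it → [v].
/r/ — not in any rule's target class → [r].
/u/ meets the environment for rule 2 (before a voiced consonant) → [uː].
/d/ — between /u/ and /o/, immediately after a vowel — surfaces as [ð] (rule 3).
/o/ (between /d/ and /n/) occurs before a voiced consonant → [oː] by rule 2.
/n/ stays [n].
/p/ — between /n/ and /i/; rule 1 does not apply here → [p].
/i/ (between /p/ and /d/): before a voiced consonant, so rule 2 applies → [iː].
Rule 3 applies to /d/ (between /i/ and /k/: immediately after a vowel) → [ð].
/k/ (between /d/ and /e/): rule 1 targets it, but not word-initially → unchanged [k].
/e/ (word-final) fails the environment for rule 2, so it stays [e].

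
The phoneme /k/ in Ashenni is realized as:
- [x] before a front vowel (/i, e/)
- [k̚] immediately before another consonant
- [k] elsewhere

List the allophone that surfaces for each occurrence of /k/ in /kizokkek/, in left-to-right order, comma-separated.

[x], [k̚], [x], [k]

Occurrence 1 (position 1): before a front vowel (/i, e/) → [x].
Occurrence 2 (position 5): immediately before another consonant → [k̚].
Occurrence 3 (position 6): before a front vowel (/i, e/) → [x].
Occurrence 4 (position 8): no conditioning environment matches → elsewhere allophone [k].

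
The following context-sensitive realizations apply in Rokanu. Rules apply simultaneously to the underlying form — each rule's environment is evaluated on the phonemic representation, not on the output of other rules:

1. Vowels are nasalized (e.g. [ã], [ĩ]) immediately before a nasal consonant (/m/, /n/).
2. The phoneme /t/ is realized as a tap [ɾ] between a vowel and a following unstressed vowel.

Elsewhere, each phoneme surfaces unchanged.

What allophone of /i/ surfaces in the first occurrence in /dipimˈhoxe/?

/i/ (between /d/ and /p/): rule 1 targets it, but not before a nasal consonant → unchanged [i].

[i]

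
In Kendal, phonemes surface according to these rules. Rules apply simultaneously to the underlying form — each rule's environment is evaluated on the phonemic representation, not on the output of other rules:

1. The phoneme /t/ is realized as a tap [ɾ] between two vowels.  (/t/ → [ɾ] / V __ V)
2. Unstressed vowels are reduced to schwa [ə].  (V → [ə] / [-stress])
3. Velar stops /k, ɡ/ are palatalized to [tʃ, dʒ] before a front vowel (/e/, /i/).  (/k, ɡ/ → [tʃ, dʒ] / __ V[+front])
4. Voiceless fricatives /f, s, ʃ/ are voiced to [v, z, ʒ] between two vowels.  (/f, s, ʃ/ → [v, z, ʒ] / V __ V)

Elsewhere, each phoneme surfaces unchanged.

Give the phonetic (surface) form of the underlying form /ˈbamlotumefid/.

[ˈbamləɾəməvəd]

/b/ — not in any rule's target class → [b].
/a/ (between /b/ and /m/): rule 2 targets it, but not in an unstressed syllable → unchanged [a].
/m/ stays [m].
/l/ (between /m/ and /o/): no rule targets it → [l].
/o/ (between /l/ and /t/) occurs in an unstressed syllable → [ə] by rule 2.
/t/ (between /o/ and /u/): between two vowels, so rule 1 applies → [ɾ].
/u/ (between /t/ and /m/) occurs in an unstressed syllable → [ə] by rule 2.
/m/ — not in any rule's target class → [m].
/e/ (between /m/ and /f/): in an unstressed syllable, so rule 2 applies → [ə].
/f/ (between /e/ and /i/) occurs between two vowels → [v] by rule 4.
/i/ (between /f/ and /d/): in an unstressed syllable, so rule 2 applies → [ə].
/d/ (word-final) is unaffected → [d].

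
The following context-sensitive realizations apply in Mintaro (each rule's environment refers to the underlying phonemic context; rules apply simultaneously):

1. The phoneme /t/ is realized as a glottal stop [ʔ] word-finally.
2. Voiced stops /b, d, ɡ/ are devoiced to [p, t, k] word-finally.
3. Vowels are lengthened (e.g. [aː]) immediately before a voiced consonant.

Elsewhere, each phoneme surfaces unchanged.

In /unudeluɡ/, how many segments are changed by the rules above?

Segments that undergo a rule: /u/ → [uː] (rule 3); /u/ → [uː] (rule 3); /e/ → [eː] (rule 3); /u/ → [uː] (rule 3); /ɡ/ → [k] (rule 2).
All other segments surface unchanged.

5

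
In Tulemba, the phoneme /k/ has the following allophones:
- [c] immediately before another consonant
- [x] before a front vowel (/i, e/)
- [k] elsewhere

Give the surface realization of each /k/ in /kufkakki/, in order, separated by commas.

[k], [k], [c], [x]

Occurrence 1 (position 1): no conditioning environment matches → elsewhere allophone [k].
Occurrence 2 (position 4): no conditioning environment matches → elsewhere allophone [k].
Occurrence 3 (position 6): immediately before another consonant → [c].
Occurrence 4 (position 7): before a front vowel (/i, e/) → [x].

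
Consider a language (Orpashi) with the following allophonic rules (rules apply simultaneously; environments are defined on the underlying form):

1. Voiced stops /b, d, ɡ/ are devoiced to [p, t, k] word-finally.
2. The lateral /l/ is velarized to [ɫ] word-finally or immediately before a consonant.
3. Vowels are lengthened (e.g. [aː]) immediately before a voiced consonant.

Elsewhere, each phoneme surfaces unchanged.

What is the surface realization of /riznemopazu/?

/r/ (word-initial) is unaffected → [r].
/i/ (between /r/ and /z/) occurs before a voiced consonant → [iː] by rule 3.
/z/ (between /i/ and /n/): no rule targets it → [z].
/n/ (between /z/ and /e/) is unaffected → [n].
/e/ — between /n/ and /m/, before a voiced consonant — surfaces as [eː] (rule 3).
/m/ (between /e/ and /o/) is unaffected → [m].
/o/ (between /m/ and /p/) fails the environment for rule 3, so it stays [o].
/p/ stays [p].
/a/ meets the environment for rule 3 (before a voiced consonant) → [aː].
/z/ — not in any rule's target class → [z].
/u/ (word-final) fails the environment for rule 3, so it stays [u].

[riːzneːmopaːzu]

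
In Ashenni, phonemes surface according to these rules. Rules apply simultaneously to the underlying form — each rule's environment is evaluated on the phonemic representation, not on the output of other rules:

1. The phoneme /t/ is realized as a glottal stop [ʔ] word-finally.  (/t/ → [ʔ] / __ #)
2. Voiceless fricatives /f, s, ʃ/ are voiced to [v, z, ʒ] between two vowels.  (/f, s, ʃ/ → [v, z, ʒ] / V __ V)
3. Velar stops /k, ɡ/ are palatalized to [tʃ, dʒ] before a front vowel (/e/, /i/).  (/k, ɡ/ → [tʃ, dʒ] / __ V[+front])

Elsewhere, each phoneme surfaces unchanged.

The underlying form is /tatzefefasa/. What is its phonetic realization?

/t/ (word-initial) is in the target of rule 1 but the environment (word-finally) is not met → [t].
/t/ (between /a/ and /z/) is in the target of rule 1 but the environment (word-finally) is not met → [t].
/f/ meets the environment for rule 2 (between two vowels) → [v].
/f/ (between /e/ and /a/): between two vowels, so rule 2 applies → [v].
Rule 2 applies to /s/ (between /a/ and /a/: between two vowels) → [z].

[tatzevevaza]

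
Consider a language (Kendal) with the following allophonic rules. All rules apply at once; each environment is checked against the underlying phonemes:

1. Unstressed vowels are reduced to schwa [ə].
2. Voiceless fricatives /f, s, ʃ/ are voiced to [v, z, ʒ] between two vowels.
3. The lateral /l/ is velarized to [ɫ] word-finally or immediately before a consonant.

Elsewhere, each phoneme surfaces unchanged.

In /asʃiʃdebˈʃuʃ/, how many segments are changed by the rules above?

Segments that undergo a rule: /a/ → [ə] (rule 1); /i/ → [ə] (rule 1); /e/ → [ə] (rule 1).
All other segments surface unchanged.

3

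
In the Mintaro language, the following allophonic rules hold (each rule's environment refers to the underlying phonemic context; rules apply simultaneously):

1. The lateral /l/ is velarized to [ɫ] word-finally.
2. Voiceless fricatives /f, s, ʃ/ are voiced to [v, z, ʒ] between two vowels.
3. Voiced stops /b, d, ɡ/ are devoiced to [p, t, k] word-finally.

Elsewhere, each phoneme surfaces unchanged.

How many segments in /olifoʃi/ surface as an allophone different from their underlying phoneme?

2

Segments that undergo a rule: /f/ → [v] (rule 2); /ʃ/ → [ʒ] (rule 2).
All other segments surface unchanged.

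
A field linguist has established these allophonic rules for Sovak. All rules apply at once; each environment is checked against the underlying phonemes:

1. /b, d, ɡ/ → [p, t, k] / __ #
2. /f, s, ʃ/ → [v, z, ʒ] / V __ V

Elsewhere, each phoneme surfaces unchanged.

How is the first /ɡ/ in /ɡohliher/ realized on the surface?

/ɡ/ — word-initial; rule 1 does not apply here → [ɡ].

[ɡ]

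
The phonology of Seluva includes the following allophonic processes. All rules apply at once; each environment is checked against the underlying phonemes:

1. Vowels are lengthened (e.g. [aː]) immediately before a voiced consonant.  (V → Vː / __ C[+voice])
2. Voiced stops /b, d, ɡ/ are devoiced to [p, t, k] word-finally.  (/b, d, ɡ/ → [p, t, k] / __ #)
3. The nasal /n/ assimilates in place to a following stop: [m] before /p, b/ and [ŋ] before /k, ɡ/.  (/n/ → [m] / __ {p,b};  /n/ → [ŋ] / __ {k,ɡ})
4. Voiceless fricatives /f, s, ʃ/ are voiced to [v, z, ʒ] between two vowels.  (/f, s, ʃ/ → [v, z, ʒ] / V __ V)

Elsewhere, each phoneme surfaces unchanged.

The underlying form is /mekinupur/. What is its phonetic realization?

/m/ — not in any rule's target class → [m].
/e/ (between /m/ and /k/) fails the environment for rule 1, so it stays [e].
/k/ — not in any rule's target class → [k].
/i/ — between /k/ and /n/, before a voiced consonant — surfaces as [iː] (rule 1).
/n/ (between /i/ and /u/) is in the target of rule 3 but the environment (before a labial or velar stop) is not met → [n].
/u/ — between /n/ and /p/; rule 1 does not apply here → [u].
/p/ — not in any rule's target class → [p].
/u/ (between /p/ and /r/) occurs before a voiced consonant → [uː] by rule 1.
/r/ (word-final): no rule targets it → [r].

[mekiːnupuːr]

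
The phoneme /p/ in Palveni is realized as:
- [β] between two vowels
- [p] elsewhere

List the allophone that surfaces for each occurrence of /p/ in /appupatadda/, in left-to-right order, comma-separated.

Occurrence 1 (position 2): no conditioning environment matches → elsewhere allophone [p].
Occurrence 2 (position 3): no conditioning environment matches → elsewhere allophone [p].
Occurrence 3 (position 5): between two vowels → [β].

[p], [p], [β]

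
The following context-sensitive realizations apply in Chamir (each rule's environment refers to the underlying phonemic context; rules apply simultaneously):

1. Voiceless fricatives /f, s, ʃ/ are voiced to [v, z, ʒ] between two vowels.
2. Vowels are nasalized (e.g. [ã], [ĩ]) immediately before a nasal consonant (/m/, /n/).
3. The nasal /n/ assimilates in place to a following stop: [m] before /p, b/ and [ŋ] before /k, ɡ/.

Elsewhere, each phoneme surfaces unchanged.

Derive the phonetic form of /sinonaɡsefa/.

[sĩnõnaɡseva]

/s/ (word-initial) fails the environment for rule 1, so it stays [s].
Rule 2 applies to /i/ (between /s/ and /n/: before a nasal consonant) → [ĩ].
/n/ — between /i/ and /o/; rule 3 does not apply here → [n].
/o/ meets the environment for rule 2 (before a nasal consonant) → [õ].
/n/ (between /o/ and /a/) is in the target of rule 3 but the environment (before a labial or velar stop) is not met → [n].
/a/ (between /n/ and /ɡ/) fails the environment for rule 2, so it stays [a].
/ɡ/ — not in any rule's target class → [ɡ].
/s/ (between /ɡ/ and /e/) fails the environment for rule 1, so it stays [s].
/e/ (between /s/ and /f/): rule 2 targets it, but not before a nasal consonant → unchanged [e].
/f/ meets the environment for rule 1 (between two vowels) → [v].
/a/ (word-final) is in the target of rule 2 but the environment (before a nasal consonant) is not met → [a].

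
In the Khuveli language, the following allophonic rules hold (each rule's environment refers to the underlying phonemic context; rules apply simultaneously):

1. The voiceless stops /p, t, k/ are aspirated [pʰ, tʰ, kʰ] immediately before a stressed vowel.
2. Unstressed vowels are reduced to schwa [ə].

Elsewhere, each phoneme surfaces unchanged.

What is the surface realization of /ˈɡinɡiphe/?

[ˈɡinɡəphə]

/i/ (between /ɡ/ and /n/) fails the environment for rule 2, so it stays [i].
Rule 2 applies to /i/ (between /ɡ/ and /p/: in an unstressed syllable) → [ə].
/p/ (between /i/ and /h/): rule 1 targets it, but not immediately before a stressed vowel → unchanged [p].
/e/ meets the environment for rule 2 (in an unstressed syllable) → [ə].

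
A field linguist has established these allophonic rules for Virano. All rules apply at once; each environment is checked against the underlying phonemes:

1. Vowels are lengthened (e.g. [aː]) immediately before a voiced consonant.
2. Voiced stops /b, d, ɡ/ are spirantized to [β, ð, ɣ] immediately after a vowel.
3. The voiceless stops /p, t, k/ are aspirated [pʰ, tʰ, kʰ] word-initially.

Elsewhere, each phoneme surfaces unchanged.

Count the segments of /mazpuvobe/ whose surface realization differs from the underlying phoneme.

Segments that undergo a rule: /a/ → [aː] (rule 1); /u/ → [uː] (rule 1); /o/ → [oː] (rule 1); /b/ → [β] (rule 2).
All other segments surface unchanged.

4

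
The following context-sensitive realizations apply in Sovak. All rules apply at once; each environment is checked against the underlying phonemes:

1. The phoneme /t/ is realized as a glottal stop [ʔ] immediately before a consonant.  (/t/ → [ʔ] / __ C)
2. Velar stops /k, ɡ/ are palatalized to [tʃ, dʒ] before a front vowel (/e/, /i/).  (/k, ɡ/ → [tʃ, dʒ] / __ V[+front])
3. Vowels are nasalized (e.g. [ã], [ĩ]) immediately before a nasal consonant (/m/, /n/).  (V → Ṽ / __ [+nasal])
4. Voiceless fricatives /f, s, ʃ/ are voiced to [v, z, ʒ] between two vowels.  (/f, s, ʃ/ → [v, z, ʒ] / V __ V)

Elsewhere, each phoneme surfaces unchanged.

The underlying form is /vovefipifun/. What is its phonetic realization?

/v/ — not in any rule's target class → [v].
/o/ — between /v/ and /v/; rule 3 does not apply here → [o].
/v/ — not in any rule's target class → [v].
/e/ (between /v/ and /f/): rule 3 targets it, but not before a nasal consonant → unchanged [e].
Rule 4 applies to /f/ (between /e/ and /i/: between two vowels) → [v].
/i/ — between /f/ and /p/; rule 3 does not apply here → [i].
/p/ — not in any rule's target class → [p].
/i/ (between /p/ and /f/) is in the target of rule 3 but the environment (before a nasal consonant) is not met → [i].
/f/ meets the environment for rule 4 (between two vowels) → [v].
/u/ (between /f/ and /n/): before a nasal consonant, so rule 3 applies → [ũ].
/n/ stays [n].

[vovevipivũn]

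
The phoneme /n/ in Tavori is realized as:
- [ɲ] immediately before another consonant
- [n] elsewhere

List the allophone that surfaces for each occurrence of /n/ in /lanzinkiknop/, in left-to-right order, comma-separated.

[ɲ], [ɲ], [n]

Occurrence 1 (position 3): immediately before another consonant → [ɲ].
Occurrence 2 (position 6): immediately before another consonant → [ɲ].
Occurrence 3 (position 10): no conditioning environment matches → elsewhere allophone [n].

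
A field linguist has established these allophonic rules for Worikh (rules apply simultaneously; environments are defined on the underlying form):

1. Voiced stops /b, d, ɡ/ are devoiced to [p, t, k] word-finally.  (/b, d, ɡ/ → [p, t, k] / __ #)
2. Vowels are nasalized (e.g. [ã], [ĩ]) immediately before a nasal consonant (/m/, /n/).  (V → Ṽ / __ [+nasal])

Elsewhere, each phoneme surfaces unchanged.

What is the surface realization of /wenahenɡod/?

/w/ (word-initial): no rule targets it → [w].
/e/ meets the environment for rule 2 (before a nasal consonant) → [ẽ].
/n/ stays [n].
/a/ (between /n/ and /h/) fails the environment for rule 2, so it stays [a].
/h/ stays [h].
/e/ meets the environment for rule 2 (before a nasal consonant) → [ẽ].
/n/ (between /e/ and /ɡ/) is unaffected → [n].
/ɡ/ (between /n/ and /o/) fails the environment for rule 1, so it stays [ɡ].
/o/ (between /ɡ/ and /d/) fails the environment for rule 2, so it stays [o].
Rule 1 applies to /d/ (word-final: word-finally) → [t].

[wẽnahẽnɡot]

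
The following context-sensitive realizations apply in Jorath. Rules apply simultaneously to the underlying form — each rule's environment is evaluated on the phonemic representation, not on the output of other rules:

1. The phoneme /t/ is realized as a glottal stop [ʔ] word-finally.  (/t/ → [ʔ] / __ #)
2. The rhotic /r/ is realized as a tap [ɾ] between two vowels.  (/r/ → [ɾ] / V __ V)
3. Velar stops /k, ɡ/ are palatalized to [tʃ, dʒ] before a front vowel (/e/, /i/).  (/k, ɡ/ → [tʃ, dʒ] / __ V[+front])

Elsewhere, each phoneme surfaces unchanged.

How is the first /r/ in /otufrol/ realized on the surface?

[r]

/r/ (between /f/ and /o/) fails the environment for rule 2, so it stays [r].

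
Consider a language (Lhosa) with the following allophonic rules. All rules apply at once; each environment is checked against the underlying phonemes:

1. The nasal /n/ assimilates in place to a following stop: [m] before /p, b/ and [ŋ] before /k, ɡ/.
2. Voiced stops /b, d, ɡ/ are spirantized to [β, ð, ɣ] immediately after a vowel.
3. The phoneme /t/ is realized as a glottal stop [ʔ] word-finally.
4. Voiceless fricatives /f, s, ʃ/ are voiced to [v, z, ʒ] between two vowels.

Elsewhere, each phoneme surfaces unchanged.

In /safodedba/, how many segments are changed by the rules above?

Segments that undergo a rule: /f/ → [v] (rule 4); /d/ → [ð] (rule 2); /d/ → [ð] (rule 2).
All other segments surface unchanged.

3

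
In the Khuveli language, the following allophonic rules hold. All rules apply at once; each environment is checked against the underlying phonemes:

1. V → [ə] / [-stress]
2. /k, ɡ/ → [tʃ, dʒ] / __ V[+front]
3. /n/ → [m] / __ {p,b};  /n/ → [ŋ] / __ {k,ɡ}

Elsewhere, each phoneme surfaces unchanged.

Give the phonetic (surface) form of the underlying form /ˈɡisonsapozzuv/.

/ɡ/ (word-initial): before a front vowel, so rule 2 applies → [dʒ].
/i/ (between /ɡ/ and /s/) is in the target of rule 1 but the environment (in an unstressed syllable) is not met → [i].
/s/ (between /i/ and /o/) is unaffected → [s].
Rule 1 applies to /o/ (between /s/ and /n/: in an unstressed syllable) → [ə].
/n/ — between /o/ and /s/; rule 3 does not apply here → [n].
/s/ — not in any rule's target class → [s].
/a/ (between /s/ and /p/) occurs in an unstressed syllable → [ə] by rule 1.
/p/ stays [p].
/o/ — between /p/ and /z/, in an unstressed syllable — surfaces as [ə] (rule 1).
/z/ — not in any rule's target class → [z].
/z/ (between /z/ and /u/): no rule targets it → [z].
/u/ — between /z/ and /v/, in an unstressed syllable — surfaces as [ə] (rule 1).
/v/ stays [v].

[ˈdʒisənsəpəzzəv]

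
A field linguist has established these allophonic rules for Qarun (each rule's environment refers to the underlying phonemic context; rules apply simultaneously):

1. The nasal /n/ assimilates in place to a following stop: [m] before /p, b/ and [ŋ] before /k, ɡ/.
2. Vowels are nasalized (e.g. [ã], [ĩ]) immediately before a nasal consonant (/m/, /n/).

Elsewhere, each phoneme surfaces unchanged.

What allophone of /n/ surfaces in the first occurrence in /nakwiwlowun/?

/n/ — word-initial; rule 1 does not apply here → [n].

[n]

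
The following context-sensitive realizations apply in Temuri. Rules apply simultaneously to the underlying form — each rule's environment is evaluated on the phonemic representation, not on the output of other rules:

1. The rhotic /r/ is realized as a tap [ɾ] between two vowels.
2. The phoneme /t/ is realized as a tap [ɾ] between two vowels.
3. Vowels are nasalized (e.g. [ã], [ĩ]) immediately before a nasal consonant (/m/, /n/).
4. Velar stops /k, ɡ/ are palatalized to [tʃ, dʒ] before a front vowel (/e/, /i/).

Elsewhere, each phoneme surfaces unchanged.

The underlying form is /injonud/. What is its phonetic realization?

[ĩnjõnud]

/i/ (word-initial) occurs before a nasal consonant → [ĩ] by rule 3.
/n/ (between /i/ and /j/) is unaffected → [n].
/j/ (between /n/ and /o/): no rule targets it → [j].
/o/ (between /j/ and /n/) occurs before a nasal consonant → [õ] by rule 3.
/n/ stays [n].
/u/ — between /n/ and /d/; rule 3 does not apply here → [u].
/d/ (word-final): no rule targets it → [d].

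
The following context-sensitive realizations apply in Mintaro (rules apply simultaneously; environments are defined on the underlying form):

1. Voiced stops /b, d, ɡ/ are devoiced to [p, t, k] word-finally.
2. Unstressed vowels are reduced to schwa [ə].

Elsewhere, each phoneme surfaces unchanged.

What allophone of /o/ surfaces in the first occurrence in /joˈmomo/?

[ə]

/o/ (between /j/ and /m/): in an unstressed syllable, so rule 2 applies → [ə].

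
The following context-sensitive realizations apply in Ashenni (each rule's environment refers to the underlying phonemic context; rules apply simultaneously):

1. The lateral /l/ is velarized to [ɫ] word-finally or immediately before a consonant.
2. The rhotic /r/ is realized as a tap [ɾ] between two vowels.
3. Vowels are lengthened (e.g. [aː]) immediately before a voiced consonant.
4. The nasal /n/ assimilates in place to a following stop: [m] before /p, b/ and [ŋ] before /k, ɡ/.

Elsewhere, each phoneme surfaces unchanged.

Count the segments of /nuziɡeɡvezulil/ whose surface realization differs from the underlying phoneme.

Segments that undergo a rule: /u/ → [uː] (rule 3); /i/ → [iː] (rule 3); /e/ → [eː] (rule 3); /e/ → [eː] (rule 3); /u/ → [uː] (rule 3); /i/ → [iː] (rule 3); /l/ → [ɫ] (rule 1).
All other segments surface unchanged.

7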